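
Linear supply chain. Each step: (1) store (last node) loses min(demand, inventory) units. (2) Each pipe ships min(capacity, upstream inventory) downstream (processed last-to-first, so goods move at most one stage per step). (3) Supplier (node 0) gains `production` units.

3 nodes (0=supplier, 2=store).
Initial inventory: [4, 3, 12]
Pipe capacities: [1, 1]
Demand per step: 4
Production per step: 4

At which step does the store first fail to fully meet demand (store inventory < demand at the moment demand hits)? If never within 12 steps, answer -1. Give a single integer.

Step 1: demand=4,sold=4 ship[1->2]=1 ship[0->1]=1 prod=4 -> [7 3 9]
Step 2: demand=4,sold=4 ship[1->2]=1 ship[0->1]=1 prod=4 -> [10 3 6]
Step 3: demand=4,sold=4 ship[1->2]=1 ship[0->1]=1 prod=4 -> [13 3 3]
Step 4: demand=4,sold=3 ship[1->2]=1 ship[0->1]=1 prod=4 -> [16 3 1]
Step 5: demand=4,sold=1 ship[1->2]=1 ship[0->1]=1 prod=4 -> [19 3 1]
Step 6: demand=4,sold=1 ship[1->2]=1 ship[0->1]=1 prod=4 -> [22 3 1]
Step 7: demand=4,sold=1 ship[1->2]=1 ship[0->1]=1 prod=4 -> [25 3 1]
Step 8: demand=4,sold=1 ship[1->2]=1 ship[0->1]=1 prod=4 -> [28 3 1]
Step 9: demand=4,sold=1 ship[1->2]=1 ship[0->1]=1 prod=4 -> [31 3 1]
Step 10: demand=4,sold=1 ship[1->2]=1 ship[0->1]=1 prod=4 -> [34 3 1]
Step 11: demand=4,sold=1 ship[1->2]=1 ship[0->1]=1 prod=4 -> [37 3 1]
Step 12: demand=4,sold=1 ship[1->2]=1 ship[0->1]=1 prod=4 -> [40 3 1]
First stockout at step 4

4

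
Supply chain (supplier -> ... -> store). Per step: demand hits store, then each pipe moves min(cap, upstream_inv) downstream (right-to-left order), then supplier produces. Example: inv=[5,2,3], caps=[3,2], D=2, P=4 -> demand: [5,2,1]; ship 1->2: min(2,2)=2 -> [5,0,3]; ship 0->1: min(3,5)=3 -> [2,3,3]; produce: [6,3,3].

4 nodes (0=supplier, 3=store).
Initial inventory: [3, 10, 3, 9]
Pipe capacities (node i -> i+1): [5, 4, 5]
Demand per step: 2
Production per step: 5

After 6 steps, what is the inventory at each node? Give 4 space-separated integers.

Step 1: demand=2,sold=2 ship[2->3]=3 ship[1->2]=4 ship[0->1]=3 prod=5 -> inv=[5 9 4 10]
Step 2: demand=2,sold=2 ship[2->3]=4 ship[1->2]=4 ship[0->1]=5 prod=5 -> inv=[5 10 4 12]
Step 3: demand=2,sold=2 ship[2->3]=4 ship[1->2]=4 ship[0->1]=5 prod=5 -> inv=[5 11 4 14]
Step 4: demand=2,sold=2 ship[2->3]=4 ship[1->2]=4 ship[0->1]=5 prod=5 -> inv=[5 12 4 16]
Step 5: demand=2,sold=2 ship[2->3]=4 ship[1->2]=4 ship[0->1]=5 prod=5 -> inv=[5 13 4 18]
Step 6: demand=2,sold=2 ship[2->3]=4 ship[1->2]=4 ship[0->1]=5 prod=5 -> inv=[5 14 4 20]

5 14 4 20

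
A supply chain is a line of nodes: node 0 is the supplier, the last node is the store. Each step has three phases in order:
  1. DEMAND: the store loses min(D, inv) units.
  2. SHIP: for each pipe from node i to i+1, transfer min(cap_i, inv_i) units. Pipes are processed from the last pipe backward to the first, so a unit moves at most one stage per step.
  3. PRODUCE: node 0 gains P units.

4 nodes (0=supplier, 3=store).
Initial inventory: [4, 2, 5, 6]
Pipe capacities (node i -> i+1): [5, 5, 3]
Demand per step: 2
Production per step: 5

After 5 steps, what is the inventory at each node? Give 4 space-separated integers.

Step 1: demand=2,sold=2 ship[2->3]=3 ship[1->2]=2 ship[0->1]=4 prod=5 -> inv=[5 4 4 7]
Step 2: demand=2,sold=2 ship[2->3]=3 ship[1->2]=4 ship[0->1]=5 prod=5 -> inv=[5 5 5 8]
Step 3: demand=2,sold=2 ship[2->3]=3 ship[1->2]=5 ship[0->1]=5 prod=5 -> inv=[5 5 7 9]
Step 4: demand=2,sold=2 ship[2->3]=3 ship[1->2]=5 ship[0->1]=5 prod=5 -> inv=[5 5 9 10]
Step 5: demand=2,sold=2 ship[2->3]=3 ship[1->2]=5 ship[0->1]=5 prod=5 -> inv=[5 5 11 11]

5 5 11 11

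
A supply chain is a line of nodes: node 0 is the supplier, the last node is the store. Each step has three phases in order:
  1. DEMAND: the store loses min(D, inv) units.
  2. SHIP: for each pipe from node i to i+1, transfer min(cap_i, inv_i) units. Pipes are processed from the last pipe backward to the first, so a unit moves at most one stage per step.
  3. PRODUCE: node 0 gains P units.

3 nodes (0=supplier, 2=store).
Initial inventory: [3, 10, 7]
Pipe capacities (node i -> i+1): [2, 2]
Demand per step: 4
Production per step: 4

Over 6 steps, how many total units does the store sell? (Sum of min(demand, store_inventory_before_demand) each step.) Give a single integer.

Answer: 17

Derivation:
Step 1: sold=4 (running total=4) -> [5 10 5]
Step 2: sold=4 (running total=8) -> [7 10 3]
Step 3: sold=3 (running total=11) -> [9 10 2]
Step 4: sold=2 (running total=13) -> [11 10 2]
Step 5: sold=2 (running total=15) -> [13 10 2]
Step 6: sold=2 (running total=17) -> [15 10 2]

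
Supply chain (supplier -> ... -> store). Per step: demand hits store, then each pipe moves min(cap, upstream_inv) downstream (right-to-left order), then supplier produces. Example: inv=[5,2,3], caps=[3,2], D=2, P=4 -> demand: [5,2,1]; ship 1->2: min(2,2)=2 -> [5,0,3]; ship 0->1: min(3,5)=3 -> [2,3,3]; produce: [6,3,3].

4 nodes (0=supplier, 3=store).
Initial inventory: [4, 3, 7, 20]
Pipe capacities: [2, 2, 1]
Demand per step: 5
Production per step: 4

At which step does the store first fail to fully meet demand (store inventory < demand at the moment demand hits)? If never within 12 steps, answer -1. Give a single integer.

Step 1: demand=5,sold=5 ship[2->3]=1 ship[1->2]=2 ship[0->1]=2 prod=4 -> [6 3 8 16]
Step 2: demand=5,sold=5 ship[2->3]=1 ship[1->2]=2 ship[0->1]=2 prod=4 -> [8 3 9 12]
Step 3: demand=5,sold=5 ship[2->3]=1 ship[1->2]=2 ship[0->1]=2 prod=4 -> [10 3 10 8]
Step 4: demand=5,sold=5 ship[2->3]=1 ship[1->2]=2 ship[0->1]=2 prod=4 -> [12 3 11 4]
Step 5: demand=5,sold=4 ship[2->3]=1 ship[1->2]=2 ship[0->1]=2 prod=4 -> [14 3 12 1]
Step 6: demand=5,sold=1 ship[2->3]=1 ship[1->2]=2 ship[0->1]=2 prod=4 -> [16 3 13 1]
Step 7: demand=5,sold=1 ship[2->3]=1 ship[1->2]=2 ship[0->1]=2 prod=4 -> [18 3 14 1]
Step 8: demand=5,sold=1 ship[2->3]=1 ship[1->2]=2 ship[0->1]=2 prod=4 -> [20 3 15 1]
Step 9: demand=5,sold=1 ship[2->3]=1 ship[1->2]=2 ship[0->1]=2 prod=4 -> [22 3 16 1]
Step 10: demand=5,sold=1 ship[2->3]=1 ship[1->2]=2 ship[0->1]=2 prod=4 -> [24 3 17 1]
Step 11: demand=5,sold=1 ship[2->3]=1 ship[1->2]=2 ship[0->1]=2 prod=4 -> [26 3 18 1]
Step 12: demand=5,sold=1 ship[2->3]=1 ship[1->2]=2 ship[0->1]=2 prod=4 -> [28 3 19 1]
First stockout at step 5

5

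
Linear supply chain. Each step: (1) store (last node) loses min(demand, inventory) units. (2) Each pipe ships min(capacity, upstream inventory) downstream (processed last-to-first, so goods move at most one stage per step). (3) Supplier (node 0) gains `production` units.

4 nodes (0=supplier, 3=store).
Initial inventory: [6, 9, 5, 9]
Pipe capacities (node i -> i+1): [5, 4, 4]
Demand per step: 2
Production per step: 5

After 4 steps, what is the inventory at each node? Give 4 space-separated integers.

Step 1: demand=2,sold=2 ship[2->3]=4 ship[1->2]=4 ship[0->1]=5 prod=5 -> inv=[6 10 5 11]
Step 2: demand=2,sold=2 ship[2->3]=4 ship[1->2]=4 ship[0->1]=5 prod=5 -> inv=[6 11 5 13]
Step 3: demand=2,sold=2 ship[2->3]=4 ship[1->2]=4 ship[0->1]=5 prod=5 -> inv=[6 12 5 15]
Step 4: demand=2,sold=2 ship[2->3]=4 ship[1->2]=4 ship[0->1]=5 prod=5 -> inv=[6 13 5 17]

6 13 5 17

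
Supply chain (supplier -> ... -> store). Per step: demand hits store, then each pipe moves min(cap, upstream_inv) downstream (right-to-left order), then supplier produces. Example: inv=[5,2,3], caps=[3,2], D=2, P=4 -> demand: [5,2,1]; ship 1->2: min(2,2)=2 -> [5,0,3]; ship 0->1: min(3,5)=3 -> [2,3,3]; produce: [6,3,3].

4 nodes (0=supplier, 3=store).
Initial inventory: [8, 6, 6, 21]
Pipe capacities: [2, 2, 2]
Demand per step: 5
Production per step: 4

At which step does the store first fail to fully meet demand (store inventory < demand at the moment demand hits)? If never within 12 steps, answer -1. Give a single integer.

Step 1: demand=5,sold=5 ship[2->3]=2 ship[1->2]=2 ship[0->1]=2 prod=4 -> [10 6 6 18]
Step 2: demand=5,sold=5 ship[2->3]=2 ship[1->2]=2 ship[0->1]=2 prod=4 -> [12 6 6 15]
Step 3: demand=5,sold=5 ship[2->3]=2 ship[1->2]=2 ship[0->1]=2 prod=4 -> [14 6 6 12]
Step 4: demand=5,sold=5 ship[2->3]=2 ship[1->2]=2 ship[0->1]=2 prod=4 -> [16 6 6 9]
Step 5: demand=5,sold=5 ship[2->3]=2 ship[1->2]=2 ship[0->1]=2 prod=4 -> [18 6 6 6]
Step 6: demand=5,sold=5 ship[2->3]=2 ship[1->2]=2 ship[0->1]=2 prod=4 -> [20 6 6 3]
Step 7: demand=5,sold=3 ship[2->3]=2 ship[1->2]=2 ship[0->1]=2 prod=4 -> [22 6 6 2]
Step 8: demand=5,sold=2 ship[2->3]=2 ship[1->2]=2 ship[0->1]=2 prod=4 -> [24 6 6 2]
Step 9: demand=5,sold=2 ship[2->3]=2 ship[1->2]=2 ship[0->1]=2 prod=4 -> [26 6 6 2]
Step 10: demand=5,sold=2 ship[2->3]=2 ship[1->2]=2 ship[0->1]=2 prod=4 -> [28 6 6 2]
Step 11: demand=5,sold=2 ship[2->3]=2 ship[1->2]=2 ship[0->1]=2 prod=4 -> [30 6 6 2]
Step 12: demand=5,sold=2 ship[2->3]=2 ship[1->2]=2 ship[0->1]=2 prod=4 -> [32 6 6 2]
First stockout at step 7

7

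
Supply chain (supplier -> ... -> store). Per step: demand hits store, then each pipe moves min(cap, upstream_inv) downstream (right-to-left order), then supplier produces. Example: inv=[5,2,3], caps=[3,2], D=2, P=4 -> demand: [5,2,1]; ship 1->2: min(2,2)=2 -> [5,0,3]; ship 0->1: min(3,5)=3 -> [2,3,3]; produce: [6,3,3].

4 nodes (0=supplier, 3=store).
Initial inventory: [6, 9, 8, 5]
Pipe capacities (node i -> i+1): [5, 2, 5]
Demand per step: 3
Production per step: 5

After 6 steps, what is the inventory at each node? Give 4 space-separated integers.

Step 1: demand=3,sold=3 ship[2->3]=5 ship[1->2]=2 ship[0->1]=5 prod=5 -> inv=[6 12 5 7]
Step 2: demand=3,sold=3 ship[2->3]=5 ship[1->2]=2 ship[0->1]=5 prod=5 -> inv=[6 15 2 9]
Step 3: demand=3,sold=3 ship[2->3]=2 ship[1->2]=2 ship[0->1]=5 prod=5 -> inv=[6 18 2 8]
Step 4: demand=3,sold=3 ship[2->3]=2 ship[1->2]=2 ship[0->1]=5 prod=5 -> inv=[6 21 2 7]
Step 5: demand=3,sold=3 ship[2->3]=2 ship[1->2]=2 ship[0->1]=5 prod=5 -> inv=[6 24 2 6]
Step 6: demand=3,sold=3 ship[2->3]=2 ship[1->2]=2 ship[0->1]=5 prod=5 -> inv=[6 27 2 5]

6 27 2 5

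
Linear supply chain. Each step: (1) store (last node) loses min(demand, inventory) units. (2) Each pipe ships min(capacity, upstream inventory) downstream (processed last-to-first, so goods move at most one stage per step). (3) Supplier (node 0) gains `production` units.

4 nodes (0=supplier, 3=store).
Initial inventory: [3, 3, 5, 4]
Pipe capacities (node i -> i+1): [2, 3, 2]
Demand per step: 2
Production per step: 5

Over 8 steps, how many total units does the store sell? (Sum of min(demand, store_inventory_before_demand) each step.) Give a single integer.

Answer: 16

Derivation:
Step 1: sold=2 (running total=2) -> [6 2 6 4]
Step 2: sold=2 (running total=4) -> [9 2 6 4]
Step 3: sold=2 (running total=6) -> [12 2 6 4]
Step 4: sold=2 (running total=8) -> [15 2 6 4]
Step 5: sold=2 (running total=10) -> [18 2 6 4]
Step 6: sold=2 (running total=12) -> [21 2 6 4]
Step 7: sold=2 (running total=14) -> [24 2 6 4]
Step 8: sold=2 (running total=16) -> [27 2 6 4]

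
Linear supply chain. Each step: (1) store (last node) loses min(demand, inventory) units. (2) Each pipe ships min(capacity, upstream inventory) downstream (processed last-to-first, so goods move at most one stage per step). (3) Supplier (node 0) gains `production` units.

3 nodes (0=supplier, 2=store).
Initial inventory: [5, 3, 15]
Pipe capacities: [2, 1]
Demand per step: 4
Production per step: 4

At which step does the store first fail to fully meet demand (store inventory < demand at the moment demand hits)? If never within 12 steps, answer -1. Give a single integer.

Step 1: demand=4,sold=4 ship[1->2]=1 ship[0->1]=2 prod=4 -> [7 4 12]
Step 2: demand=4,sold=4 ship[1->2]=1 ship[0->1]=2 prod=4 -> [9 5 9]
Step 3: demand=4,sold=4 ship[1->2]=1 ship[0->1]=2 prod=4 -> [11 6 6]
Step 4: demand=4,sold=4 ship[1->2]=1 ship[0->1]=2 prod=4 -> [13 7 3]
Step 5: demand=4,sold=3 ship[1->2]=1 ship[0->1]=2 prod=4 -> [15 8 1]
Step 6: demand=4,sold=1 ship[1->2]=1 ship[0->1]=2 prod=4 -> [17 9 1]
Step 7: demand=4,sold=1 ship[1->2]=1 ship[0->1]=2 prod=4 -> [19 10 1]
Step 8: demand=4,sold=1 ship[1->2]=1 ship[0->1]=2 prod=4 -> [21 11 1]
Step 9: demand=4,sold=1 ship[1->2]=1 ship[0->1]=2 prod=4 -> [23 12 1]
Step 10: demand=4,sold=1 ship[1->2]=1 ship[0->1]=2 prod=4 -> [25 13 1]
Step 11: demand=4,sold=1 ship[1->2]=1 ship[0->1]=2 prod=4 -> [27 14 1]
Step 12: demand=4,sold=1 ship[1->2]=1 ship[0->1]=2 prod=4 -> [29 15 1]
First stockout at step 5

5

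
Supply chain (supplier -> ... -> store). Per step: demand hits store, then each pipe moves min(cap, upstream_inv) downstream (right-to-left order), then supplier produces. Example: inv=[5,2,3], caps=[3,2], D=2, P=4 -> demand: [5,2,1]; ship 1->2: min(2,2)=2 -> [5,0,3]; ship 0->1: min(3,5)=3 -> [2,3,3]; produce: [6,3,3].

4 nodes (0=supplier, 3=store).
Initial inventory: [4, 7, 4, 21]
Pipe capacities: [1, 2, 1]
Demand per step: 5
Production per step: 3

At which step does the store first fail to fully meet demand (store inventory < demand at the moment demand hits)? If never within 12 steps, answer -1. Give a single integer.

Step 1: demand=5,sold=5 ship[2->3]=1 ship[1->2]=2 ship[0->1]=1 prod=3 -> [6 6 5 17]
Step 2: demand=5,sold=5 ship[2->3]=1 ship[1->2]=2 ship[0->1]=1 prod=3 -> [8 5 6 13]
Step 3: demand=5,sold=5 ship[2->3]=1 ship[1->2]=2 ship[0->1]=1 prod=3 -> [10 4 7 9]
Step 4: demand=5,sold=5 ship[2->3]=1 ship[1->2]=2 ship[0->1]=1 prod=3 -> [12 3 8 5]
Step 5: demand=5,sold=5 ship[2->3]=1 ship[1->2]=2 ship[0->1]=1 prod=3 -> [14 2 9 1]
Step 6: demand=5,sold=1 ship[2->3]=1 ship[1->2]=2 ship[0->1]=1 prod=3 -> [16 1 10 1]
Step 7: demand=5,sold=1 ship[2->3]=1 ship[1->2]=1 ship[0->1]=1 prod=3 -> [18 1 10 1]
Step 8: demand=5,sold=1 ship[2->3]=1 ship[1->2]=1 ship[0->1]=1 prod=3 -> [20 1 10 1]
Step 9: demand=5,sold=1 ship[2->3]=1 ship[1->2]=1 ship[0->1]=1 prod=3 -> [22 1 10 1]
Step 10: demand=5,sold=1 ship[2->3]=1 ship[1->2]=1 ship[0->1]=1 prod=3 -> [24 1 10 1]
Step 11: demand=5,sold=1 ship[2->3]=1 ship[1->2]=1 ship[0->1]=1 prod=3 -> [26 1 10 1]
Step 12: demand=5,sold=1 ship[2->3]=1 ship[1->2]=1 ship[0->1]=1 prod=3 -> [28 1 10 1]
First stockout at step 6

6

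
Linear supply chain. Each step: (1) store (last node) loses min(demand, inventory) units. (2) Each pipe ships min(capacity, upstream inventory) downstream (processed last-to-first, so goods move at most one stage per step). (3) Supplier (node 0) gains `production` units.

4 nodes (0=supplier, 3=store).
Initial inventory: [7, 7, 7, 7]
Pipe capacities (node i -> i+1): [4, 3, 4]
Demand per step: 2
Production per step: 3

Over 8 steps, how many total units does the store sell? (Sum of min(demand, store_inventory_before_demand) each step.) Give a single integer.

Step 1: sold=2 (running total=2) -> [6 8 6 9]
Step 2: sold=2 (running total=4) -> [5 9 5 11]
Step 3: sold=2 (running total=6) -> [4 10 4 13]
Step 4: sold=2 (running total=8) -> [3 11 3 15]
Step 5: sold=2 (running total=10) -> [3 11 3 16]
Step 6: sold=2 (running total=12) -> [3 11 3 17]
Step 7: sold=2 (running total=14) -> [3 11 3 18]
Step 8: sold=2 (running total=16) -> [3 11 3 19]

Answer: 16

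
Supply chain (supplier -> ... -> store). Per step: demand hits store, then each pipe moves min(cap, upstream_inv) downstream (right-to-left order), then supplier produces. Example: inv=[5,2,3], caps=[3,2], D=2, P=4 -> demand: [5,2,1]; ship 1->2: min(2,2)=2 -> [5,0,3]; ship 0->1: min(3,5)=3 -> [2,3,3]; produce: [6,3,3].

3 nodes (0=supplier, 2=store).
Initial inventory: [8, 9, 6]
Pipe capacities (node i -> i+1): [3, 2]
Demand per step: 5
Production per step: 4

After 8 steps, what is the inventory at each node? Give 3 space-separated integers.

Step 1: demand=5,sold=5 ship[1->2]=2 ship[0->1]=3 prod=4 -> inv=[9 10 3]
Step 2: demand=5,sold=3 ship[1->2]=2 ship[0->1]=3 prod=4 -> inv=[10 11 2]
Step 3: demand=5,sold=2 ship[1->2]=2 ship[0->1]=3 prod=4 -> inv=[11 12 2]
Step 4: demand=5,sold=2 ship[1->2]=2 ship[0->1]=3 prod=4 -> inv=[12 13 2]
Step 5: demand=5,sold=2 ship[1->2]=2 ship[0->1]=3 prod=4 -> inv=[13 14 2]
Step 6: demand=5,sold=2 ship[1->2]=2 ship[0->1]=3 prod=4 -> inv=[14 15 2]
Step 7: demand=5,sold=2 ship[1->2]=2 ship[0->1]=3 prod=4 -> inv=[15 16 2]
Step 8: demand=5,sold=2 ship[1->2]=2 ship[0->1]=3 prod=4 -> inv=[16 17 2]

16 17 2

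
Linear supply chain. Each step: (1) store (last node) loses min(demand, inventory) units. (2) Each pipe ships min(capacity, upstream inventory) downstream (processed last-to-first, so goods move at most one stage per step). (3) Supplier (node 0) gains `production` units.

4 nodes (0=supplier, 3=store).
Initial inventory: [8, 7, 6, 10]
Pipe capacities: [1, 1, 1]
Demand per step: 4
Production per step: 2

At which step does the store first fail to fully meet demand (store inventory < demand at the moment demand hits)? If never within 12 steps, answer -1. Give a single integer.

Step 1: demand=4,sold=4 ship[2->3]=1 ship[1->2]=1 ship[0->1]=1 prod=2 -> [9 7 6 7]
Step 2: demand=4,sold=4 ship[2->3]=1 ship[1->2]=1 ship[0->1]=1 prod=2 -> [10 7 6 4]
Step 3: demand=4,sold=4 ship[2->3]=1 ship[1->2]=1 ship[0->1]=1 prod=2 -> [11 7 6 1]
Step 4: demand=4,sold=1 ship[2->3]=1 ship[1->2]=1 ship[0->1]=1 prod=2 -> [12 7 6 1]
Step 5: demand=4,sold=1 ship[2->3]=1 ship[1->2]=1 ship[0->1]=1 prod=2 -> [13 7 6 1]
Step 6: demand=4,sold=1 ship[2->3]=1 ship[1->2]=1 ship[0->1]=1 prod=2 -> [14 7 6 1]
Step 7: demand=4,sold=1 ship[2->3]=1 ship[1->2]=1 ship[0->1]=1 prod=2 -> [15 7 6 1]
Step 8: demand=4,sold=1 ship[2->3]=1 ship[1->2]=1 ship[0->1]=1 prod=2 -> [16 7 6 1]
Step 9: demand=4,sold=1 ship[2->3]=1 ship[1->2]=1 ship[0->1]=1 prod=2 -> [17 7 6 1]
Step 10: demand=4,sold=1 ship[2->3]=1 ship[1->2]=1 ship[0->1]=1 prod=2 -> [18 7 6 1]
Step 11: demand=4,sold=1 ship[2->3]=1 ship[1->2]=1 ship[0->1]=1 prod=2 -> [19 7 6 1]
Step 12: demand=4,sold=1 ship[2->3]=1 ship[1->2]=1 ship[0->1]=1 prod=2 -> [20 7 6 1]
First stockout at step 4

4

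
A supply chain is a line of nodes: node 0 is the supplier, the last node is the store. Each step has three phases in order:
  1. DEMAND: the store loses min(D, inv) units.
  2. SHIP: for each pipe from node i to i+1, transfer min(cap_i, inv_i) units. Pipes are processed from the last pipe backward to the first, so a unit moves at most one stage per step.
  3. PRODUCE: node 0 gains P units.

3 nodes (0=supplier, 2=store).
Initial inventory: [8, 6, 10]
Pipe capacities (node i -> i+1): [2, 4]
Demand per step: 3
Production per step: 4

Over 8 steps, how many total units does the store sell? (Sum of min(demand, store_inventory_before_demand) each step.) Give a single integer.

Answer: 24

Derivation:
Step 1: sold=3 (running total=3) -> [10 4 11]
Step 2: sold=3 (running total=6) -> [12 2 12]
Step 3: sold=3 (running total=9) -> [14 2 11]
Step 4: sold=3 (running total=12) -> [16 2 10]
Step 5: sold=3 (running total=15) -> [18 2 9]
Step 6: sold=3 (running total=18) -> [20 2 8]
Step 7: sold=3 (running total=21) -> [22 2 7]
Step 8: sold=3 (running total=24) -> [24 2 6]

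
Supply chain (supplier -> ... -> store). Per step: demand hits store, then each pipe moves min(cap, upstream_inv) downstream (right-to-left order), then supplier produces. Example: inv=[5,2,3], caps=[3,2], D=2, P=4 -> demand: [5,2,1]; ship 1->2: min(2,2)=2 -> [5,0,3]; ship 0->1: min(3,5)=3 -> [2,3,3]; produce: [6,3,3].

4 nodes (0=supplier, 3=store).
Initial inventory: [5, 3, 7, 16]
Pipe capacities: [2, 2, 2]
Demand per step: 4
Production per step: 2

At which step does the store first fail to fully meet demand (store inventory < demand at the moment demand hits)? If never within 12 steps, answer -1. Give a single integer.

Step 1: demand=4,sold=4 ship[2->3]=2 ship[1->2]=2 ship[0->1]=2 prod=2 -> [5 3 7 14]
Step 2: demand=4,sold=4 ship[2->3]=2 ship[1->2]=2 ship[0->1]=2 prod=2 -> [5 3 7 12]
Step 3: demand=4,sold=4 ship[2->3]=2 ship[1->2]=2 ship[0->1]=2 prod=2 -> [5 3 7 10]
Step 4: demand=4,sold=4 ship[2->3]=2 ship[1->2]=2 ship[0->1]=2 prod=2 -> [5 3 7 8]
Step 5: demand=4,sold=4 ship[2->3]=2 ship[1->2]=2 ship[0->1]=2 prod=2 -> [5 3 7 6]
Step 6: demand=4,sold=4 ship[2->3]=2 ship[1->2]=2 ship[0->1]=2 prod=2 -> [5 3 7 4]
Step 7: demand=4,sold=4 ship[2->3]=2 ship[1->2]=2 ship[0->1]=2 prod=2 -> [5 3 7 2]
Step 8: demand=4,sold=2 ship[2->3]=2 ship[1->2]=2 ship[0->1]=2 prod=2 -> [5 3 7 2]
Step 9: demand=4,sold=2 ship[2->3]=2 ship[1->2]=2 ship[0->1]=2 prod=2 -> [5 3 7 2]
Step 10: demand=4,sold=2 ship[2->3]=2 ship[1->2]=2 ship[0->1]=2 prod=2 -> [5 3 7 2]
Step 11: demand=4,sold=2 ship[2->3]=2 ship[1->2]=2 ship[0->1]=2 prod=2 -> [5 3 7 2]
Step 12: demand=4,sold=2 ship[2->3]=2 ship[1->2]=2 ship[0->1]=2 prod=2 -> [5 3 7 2]
First stockout at step 8

8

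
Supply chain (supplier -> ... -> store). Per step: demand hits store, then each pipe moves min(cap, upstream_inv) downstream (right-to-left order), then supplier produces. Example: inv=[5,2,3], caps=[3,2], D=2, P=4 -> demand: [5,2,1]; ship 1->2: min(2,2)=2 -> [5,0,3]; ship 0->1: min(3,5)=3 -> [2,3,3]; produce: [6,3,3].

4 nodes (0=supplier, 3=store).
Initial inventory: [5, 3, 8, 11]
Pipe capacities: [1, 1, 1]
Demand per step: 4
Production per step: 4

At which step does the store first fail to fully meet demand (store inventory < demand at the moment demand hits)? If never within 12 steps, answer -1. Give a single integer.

Step 1: demand=4,sold=4 ship[2->3]=1 ship[1->2]=1 ship[0->1]=1 prod=4 -> [8 3 8 8]
Step 2: demand=4,sold=4 ship[2->3]=1 ship[1->2]=1 ship[0->1]=1 prod=4 -> [11 3 8 5]
Step 3: demand=4,sold=4 ship[2->3]=1 ship[1->2]=1 ship[0->1]=1 prod=4 -> [14 3 8 2]
Step 4: demand=4,sold=2 ship[2->3]=1 ship[1->2]=1 ship[0->1]=1 prod=4 -> [17 3 8 1]
Step 5: demand=4,sold=1 ship[2->3]=1 ship[1->2]=1 ship[0->1]=1 prod=4 -> [20 3 8 1]
Step 6: demand=4,sold=1 ship[2->3]=1 ship[1->2]=1 ship[0->1]=1 prod=4 -> [23 3 8 1]
Step 7: demand=4,sold=1 ship[2->3]=1 ship[1->2]=1 ship[0->1]=1 prod=4 -> [26 3 8 1]
Step 8: demand=4,sold=1 ship[2->3]=1 ship[1->2]=1 ship[0->1]=1 prod=4 -> [29 3 8 1]
Step 9: demand=4,sold=1 ship[2->3]=1 ship[1->2]=1 ship[0->1]=1 prod=4 -> [32 3 8 1]
Step 10: demand=4,sold=1 ship[2->3]=1 ship[1->2]=1 ship[0->1]=1 prod=4 -> [35 3 8 1]
Step 11: demand=4,sold=1 ship[2->3]=1 ship[1->2]=1 ship[0->1]=1 prod=4 -> [38 3 8 1]
Step 12: demand=4,sold=1 ship[2->3]=1 ship[1->2]=1 ship[0->1]=1 prod=4 -> [41 3 8 1]
First stockout at step 4

4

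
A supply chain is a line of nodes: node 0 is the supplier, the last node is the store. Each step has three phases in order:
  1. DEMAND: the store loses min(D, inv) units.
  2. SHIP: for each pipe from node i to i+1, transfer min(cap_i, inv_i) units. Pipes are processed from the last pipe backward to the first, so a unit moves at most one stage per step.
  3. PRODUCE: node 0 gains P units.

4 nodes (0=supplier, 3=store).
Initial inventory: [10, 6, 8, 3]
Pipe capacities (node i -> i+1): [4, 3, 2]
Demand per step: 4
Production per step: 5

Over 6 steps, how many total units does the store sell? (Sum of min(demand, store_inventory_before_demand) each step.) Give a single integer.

Step 1: sold=3 (running total=3) -> [11 7 9 2]
Step 2: sold=2 (running total=5) -> [12 8 10 2]
Step 3: sold=2 (running total=7) -> [13 9 11 2]
Step 4: sold=2 (running total=9) -> [14 10 12 2]
Step 5: sold=2 (running total=11) -> [15 11 13 2]
Step 6: sold=2 (running total=13) -> [16 12 14 2]

Answer: 13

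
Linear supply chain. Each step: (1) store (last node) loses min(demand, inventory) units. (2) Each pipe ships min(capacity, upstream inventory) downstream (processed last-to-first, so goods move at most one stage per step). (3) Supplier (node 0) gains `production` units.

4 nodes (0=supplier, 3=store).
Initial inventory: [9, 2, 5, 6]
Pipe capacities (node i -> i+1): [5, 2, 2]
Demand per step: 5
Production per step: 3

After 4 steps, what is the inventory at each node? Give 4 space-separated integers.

Step 1: demand=5,sold=5 ship[2->3]=2 ship[1->2]=2 ship[0->1]=5 prod=3 -> inv=[7 5 5 3]
Step 2: demand=5,sold=3 ship[2->3]=2 ship[1->2]=2 ship[0->1]=5 prod=3 -> inv=[5 8 5 2]
Step 3: demand=5,sold=2 ship[2->3]=2 ship[1->2]=2 ship[0->1]=5 prod=3 -> inv=[3 11 5 2]
Step 4: demand=5,sold=2 ship[2->3]=2 ship[1->2]=2 ship[0->1]=3 prod=3 -> inv=[3 12 5 2]

3 12 5 2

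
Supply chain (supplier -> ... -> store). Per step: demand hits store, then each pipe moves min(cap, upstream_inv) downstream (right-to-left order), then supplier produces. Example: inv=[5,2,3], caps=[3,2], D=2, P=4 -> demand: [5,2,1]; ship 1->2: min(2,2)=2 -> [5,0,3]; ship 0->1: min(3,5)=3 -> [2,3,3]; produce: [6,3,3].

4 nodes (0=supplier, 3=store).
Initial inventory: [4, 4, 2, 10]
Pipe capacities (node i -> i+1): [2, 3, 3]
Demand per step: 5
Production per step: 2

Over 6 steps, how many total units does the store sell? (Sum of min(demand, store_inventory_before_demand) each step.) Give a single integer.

Step 1: sold=5 (running total=5) -> [4 3 3 7]
Step 2: sold=5 (running total=10) -> [4 2 3 5]
Step 3: sold=5 (running total=15) -> [4 2 2 3]
Step 4: sold=3 (running total=18) -> [4 2 2 2]
Step 5: sold=2 (running total=20) -> [4 2 2 2]
Step 6: sold=2 (running total=22) -> [4 2 2 2]

Answer: 22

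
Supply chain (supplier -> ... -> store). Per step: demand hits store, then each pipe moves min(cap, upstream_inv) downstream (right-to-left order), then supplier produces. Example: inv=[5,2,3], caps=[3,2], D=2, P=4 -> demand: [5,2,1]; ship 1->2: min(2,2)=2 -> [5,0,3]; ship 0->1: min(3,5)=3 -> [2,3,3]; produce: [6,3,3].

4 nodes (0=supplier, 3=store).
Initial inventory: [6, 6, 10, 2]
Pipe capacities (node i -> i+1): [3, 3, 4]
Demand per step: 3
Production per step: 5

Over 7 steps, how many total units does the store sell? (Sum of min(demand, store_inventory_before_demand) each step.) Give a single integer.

Step 1: sold=2 (running total=2) -> [8 6 9 4]
Step 2: sold=3 (running total=5) -> [10 6 8 5]
Step 3: sold=3 (running total=8) -> [12 6 7 6]
Step 4: sold=3 (running total=11) -> [14 6 6 7]
Step 5: sold=3 (running total=14) -> [16 6 5 8]
Step 6: sold=3 (running total=17) -> [18 6 4 9]
Step 7: sold=3 (running total=20) -> [20 6 3 10]

Answer: 20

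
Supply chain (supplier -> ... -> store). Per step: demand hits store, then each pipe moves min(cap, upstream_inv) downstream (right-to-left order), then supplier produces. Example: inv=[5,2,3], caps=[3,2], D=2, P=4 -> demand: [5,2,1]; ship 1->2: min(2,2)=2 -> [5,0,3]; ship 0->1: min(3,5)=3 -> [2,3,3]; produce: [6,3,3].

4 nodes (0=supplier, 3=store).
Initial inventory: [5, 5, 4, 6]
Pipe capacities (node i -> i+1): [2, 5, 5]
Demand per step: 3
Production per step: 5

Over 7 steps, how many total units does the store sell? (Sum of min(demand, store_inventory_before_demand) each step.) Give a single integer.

Answer: 21

Derivation:
Step 1: sold=3 (running total=3) -> [8 2 5 7]
Step 2: sold=3 (running total=6) -> [11 2 2 9]
Step 3: sold=3 (running total=9) -> [14 2 2 8]
Step 4: sold=3 (running total=12) -> [17 2 2 7]
Step 5: sold=3 (running total=15) -> [20 2 2 6]
Step 6: sold=3 (running total=18) -> [23 2 2 5]
Step 7: sold=3 (running total=21) -> [26 2 2 4]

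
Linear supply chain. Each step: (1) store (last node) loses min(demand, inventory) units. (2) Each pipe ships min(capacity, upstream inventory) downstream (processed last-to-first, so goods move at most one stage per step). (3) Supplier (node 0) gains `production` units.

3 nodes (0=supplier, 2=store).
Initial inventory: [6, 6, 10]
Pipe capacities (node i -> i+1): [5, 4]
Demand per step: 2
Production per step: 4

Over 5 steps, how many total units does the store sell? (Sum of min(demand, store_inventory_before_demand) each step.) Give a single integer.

Answer: 10

Derivation:
Step 1: sold=2 (running total=2) -> [5 7 12]
Step 2: sold=2 (running total=4) -> [4 8 14]
Step 3: sold=2 (running total=6) -> [4 8 16]
Step 4: sold=2 (running total=8) -> [4 8 18]
Step 5: sold=2 (running total=10) -> [4 8 20]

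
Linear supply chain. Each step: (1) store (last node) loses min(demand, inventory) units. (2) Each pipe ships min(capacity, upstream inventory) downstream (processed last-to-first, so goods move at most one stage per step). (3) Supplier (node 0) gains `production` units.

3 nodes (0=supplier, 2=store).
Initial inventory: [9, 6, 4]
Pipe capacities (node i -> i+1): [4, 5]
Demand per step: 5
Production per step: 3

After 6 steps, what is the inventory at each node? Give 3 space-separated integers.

Step 1: demand=5,sold=4 ship[1->2]=5 ship[0->1]=4 prod=3 -> inv=[8 5 5]
Step 2: demand=5,sold=5 ship[1->2]=5 ship[0->1]=4 prod=3 -> inv=[7 4 5]
Step 3: demand=5,sold=5 ship[1->2]=4 ship[0->1]=4 prod=3 -> inv=[6 4 4]
Step 4: demand=5,sold=4 ship[1->2]=4 ship[0->1]=4 prod=3 -> inv=[5 4 4]
Step 5: demand=5,sold=4 ship[1->2]=4 ship[0->1]=4 prod=3 -> inv=[4 4 4]
Step 6: demand=5,sold=4 ship[1->2]=4 ship[0->1]=4 prod=3 -> inv=[3 4 4]

3 4 4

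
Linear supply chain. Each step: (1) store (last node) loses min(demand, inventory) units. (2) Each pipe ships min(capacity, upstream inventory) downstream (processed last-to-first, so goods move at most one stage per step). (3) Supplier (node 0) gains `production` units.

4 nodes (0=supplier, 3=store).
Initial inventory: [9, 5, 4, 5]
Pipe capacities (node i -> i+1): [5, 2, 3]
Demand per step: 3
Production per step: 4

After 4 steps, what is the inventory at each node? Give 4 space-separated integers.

Step 1: demand=3,sold=3 ship[2->3]=3 ship[1->2]=2 ship[0->1]=5 prod=4 -> inv=[8 8 3 5]
Step 2: demand=3,sold=3 ship[2->3]=3 ship[1->2]=2 ship[0->1]=5 prod=4 -> inv=[7 11 2 5]
Step 3: demand=3,sold=3 ship[2->3]=2 ship[1->2]=2 ship[0->1]=5 prod=4 -> inv=[6 14 2 4]
Step 4: demand=3,sold=3 ship[2->3]=2 ship[1->2]=2 ship[0->1]=5 prod=4 -> inv=[5 17 2 3]

5 17 2 3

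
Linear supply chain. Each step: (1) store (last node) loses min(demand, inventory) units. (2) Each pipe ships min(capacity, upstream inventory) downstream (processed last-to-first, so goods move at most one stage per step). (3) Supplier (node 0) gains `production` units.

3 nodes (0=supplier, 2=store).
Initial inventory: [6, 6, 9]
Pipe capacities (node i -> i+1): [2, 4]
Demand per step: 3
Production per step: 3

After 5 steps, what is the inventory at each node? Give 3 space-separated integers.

Step 1: demand=3,sold=3 ship[1->2]=4 ship[0->1]=2 prod=3 -> inv=[7 4 10]
Step 2: demand=3,sold=3 ship[1->2]=4 ship[0->1]=2 prod=3 -> inv=[8 2 11]
Step 3: demand=3,sold=3 ship[1->2]=2 ship[0->1]=2 prod=3 -> inv=[9 2 10]
Step 4: demand=3,sold=3 ship[1->2]=2 ship[0->1]=2 prod=3 -> inv=[10 2 9]
Step 5: demand=3,sold=3 ship[1->2]=2 ship[0->1]=2 prod=3 -> inv=[11 2 8]

11 2 8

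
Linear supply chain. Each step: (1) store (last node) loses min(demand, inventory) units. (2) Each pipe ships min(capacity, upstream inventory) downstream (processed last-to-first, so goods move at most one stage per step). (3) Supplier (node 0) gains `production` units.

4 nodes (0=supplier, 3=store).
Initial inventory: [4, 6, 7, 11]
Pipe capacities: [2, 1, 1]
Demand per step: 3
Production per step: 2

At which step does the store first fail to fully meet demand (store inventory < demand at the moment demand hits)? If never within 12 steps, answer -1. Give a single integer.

Step 1: demand=3,sold=3 ship[2->3]=1 ship[1->2]=1 ship[0->1]=2 prod=2 -> [4 7 7 9]
Step 2: demand=3,sold=3 ship[2->3]=1 ship[1->2]=1 ship[0->1]=2 prod=2 -> [4 8 7 7]
Step 3: demand=3,sold=3 ship[2->3]=1 ship[1->2]=1 ship[0->1]=2 prod=2 -> [4 9 7 5]
Step 4: demand=3,sold=3 ship[2->3]=1 ship[1->2]=1 ship[0->1]=2 prod=2 -> [4 10 7 3]
Step 5: demand=3,sold=3 ship[2->3]=1 ship[1->2]=1 ship[0->1]=2 prod=2 -> [4 11 7 1]
Step 6: demand=3,sold=1 ship[2->3]=1 ship[1->2]=1 ship[0->1]=2 prod=2 -> [4 12 7 1]
Step 7: demand=3,sold=1 ship[2->3]=1 ship[1->2]=1 ship[0->1]=2 prod=2 -> [4 13 7 1]
Step 8: demand=3,sold=1 ship[2->3]=1 ship[1->2]=1 ship[0->1]=2 prod=2 -> [4 14 7 1]
Step 9: demand=3,sold=1 ship[2->3]=1 ship[1->2]=1 ship[0->1]=2 prod=2 -> [4 15 7 1]
Step 10: demand=3,sold=1 ship[2->3]=1 ship[1->2]=1 ship[0->1]=2 prod=2 -> [4 16 7 1]
Step 11: demand=3,sold=1 ship[2->3]=1 ship[1->2]=1 ship[0->1]=2 prod=2 -> [4 17 7 1]
Step 12: demand=3,sold=1 ship[2->3]=1 ship[1->2]=1 ship[0->1]=2 prod=2 -> [4 18 7 1]
First stockout at step 6

6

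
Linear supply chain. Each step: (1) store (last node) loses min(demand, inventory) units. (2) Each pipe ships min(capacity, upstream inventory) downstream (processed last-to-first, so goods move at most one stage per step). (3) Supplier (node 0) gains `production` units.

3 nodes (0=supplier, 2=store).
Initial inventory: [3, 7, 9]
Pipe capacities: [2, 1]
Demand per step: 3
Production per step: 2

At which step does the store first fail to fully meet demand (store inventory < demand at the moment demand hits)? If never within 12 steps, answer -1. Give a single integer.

Step 1: demand=3,sold=3 ship[1->2]=1 ship[0->1]=2 prod=2 -> [3 8 7]
Step 2: demand=3,sold=3 ship[1->2]=1 ship[0->1]=2 prod=2 -> [3 9 5]
Step 3: demand=3,sold=3 ship[1->2]=1 ship[0->1]=2 prod=2 -> [3 10 3]
Step 4: demand=3,sold=3 ship[1->2]=1 ship[0->1]=2 prod=2 -> [3 11 1]
Step 5: demand=3,sold=1 ship[1->2]=1 ship[0->1]=2 prod=2 -> [3 12 1]
Step 6: demand=3,sold=1 ship[1->2]=1 ship[0->1]=2 prod=2 -> [3 13 1]
Step 7: demand=3,sold=1 ship[1->2]=1 ship[0->1]=2 prod=2 -> [3 14 1]
Step 8: demand=3,sold=1 ship[1->2]=1 ship[0->1]=2 prod=2 -> [3 15 1]
Step 9: demand=3,sold=1 ship[1->2]=1 ship[0->1]=2 prod=2 -> [3 16 1]
Step 10: demand=3,sold=1 ship[1->2]=1 ship[0->1]=2 prod=2 -> [3 17 1]
Step 11: demand=3,sold=1 ship[1->2]=1 ship[0->1]=2 prod=2 -> [3 18 1]
Step 12: demand=3,sold=1 ship[1->2]=1 ship[0->1]=2 prod=2 -> [3 19 1]
First stockout at step 5

5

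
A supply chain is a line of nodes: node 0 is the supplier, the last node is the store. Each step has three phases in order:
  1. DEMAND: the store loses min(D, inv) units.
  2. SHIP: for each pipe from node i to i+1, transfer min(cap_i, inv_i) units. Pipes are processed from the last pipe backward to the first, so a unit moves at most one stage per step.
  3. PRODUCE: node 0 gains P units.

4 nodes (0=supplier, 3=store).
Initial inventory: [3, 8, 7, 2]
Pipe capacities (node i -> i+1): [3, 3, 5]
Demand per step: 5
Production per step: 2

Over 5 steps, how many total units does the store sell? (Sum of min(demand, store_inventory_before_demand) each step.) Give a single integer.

Answer: 18

Derivation:
Step 1: sold=2 (running total=2) -> [2 8 5 5]
Step 2: sold=5 (running total=7) -> [2 7 3 5]
Step 3: sold=5 (running total=12) -> [2 6 3 3]
Step 4: sold=3 (running total=15) -> [2 5 3 3]
Step 5: sold=3 (running total=18) -> [2 4 3 3]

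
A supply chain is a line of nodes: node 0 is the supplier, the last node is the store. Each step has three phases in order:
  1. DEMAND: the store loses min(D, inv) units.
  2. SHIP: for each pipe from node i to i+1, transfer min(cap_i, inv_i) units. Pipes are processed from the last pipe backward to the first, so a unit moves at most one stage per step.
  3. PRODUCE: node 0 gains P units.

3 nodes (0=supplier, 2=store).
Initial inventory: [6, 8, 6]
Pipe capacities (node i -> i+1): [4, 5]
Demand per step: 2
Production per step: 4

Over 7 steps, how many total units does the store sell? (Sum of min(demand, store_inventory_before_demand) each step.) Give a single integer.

Step 1: sold=2 (running total=2) -> [6 7 9]
Step 2: sold=2 (running total=4) -> [6 6 12]
Step 3: sold=2 (running total=6) -> [6 5 15]
Step 4: sold=2 (running total=8) -> [6 4 18]
Step 5: sold=2 (running total=10) -> [6 4 20]
Step 6: sold=2 (running total=12) -> [6 4 22]
Step 7: sold=2 (running total=14) -> [6 4 24]

Answer: 14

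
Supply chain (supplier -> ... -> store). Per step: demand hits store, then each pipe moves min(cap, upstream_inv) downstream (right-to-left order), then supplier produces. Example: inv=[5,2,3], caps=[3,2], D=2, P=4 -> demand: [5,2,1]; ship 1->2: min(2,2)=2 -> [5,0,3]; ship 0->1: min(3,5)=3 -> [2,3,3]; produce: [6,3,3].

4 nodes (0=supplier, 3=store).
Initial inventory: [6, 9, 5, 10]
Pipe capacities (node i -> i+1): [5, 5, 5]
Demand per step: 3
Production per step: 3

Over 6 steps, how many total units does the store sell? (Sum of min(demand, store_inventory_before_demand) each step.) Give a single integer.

Answer: 18

Derivation:
Step 1: sold=3 (running total=3) -> [4 9 5 12]
Step 2: sold=3 (running total=6) -> [3 8 5 14]
Step 3: sold=3 (running total=9) -> [3 6 5 16]
Step 4: sold=3 (running total=12) -> [3 4 5 18]
Step 5: sold=3 (running total=15) -> [3 3 4 20]
Step 6: sold=3 (running total=18) -> [3 3 3 21]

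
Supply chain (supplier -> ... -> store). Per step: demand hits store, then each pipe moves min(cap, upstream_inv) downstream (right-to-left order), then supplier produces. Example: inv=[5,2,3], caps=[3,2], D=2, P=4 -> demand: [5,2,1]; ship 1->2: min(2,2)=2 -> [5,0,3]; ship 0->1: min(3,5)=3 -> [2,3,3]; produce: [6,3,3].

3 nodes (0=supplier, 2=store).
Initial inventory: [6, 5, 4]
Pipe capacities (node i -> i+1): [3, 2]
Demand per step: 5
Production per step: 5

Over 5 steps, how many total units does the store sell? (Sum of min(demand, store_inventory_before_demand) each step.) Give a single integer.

Answer: 12

Derivation:
Step 1: sold=4 (running total=4) -> [8 6 2]
Step 2: sold=2 (running total=6) -> [10 7 2]
Step 3: sold=2 (running total=8) -> [12 8 2]
Step 4: sold=2 (running total=10) -> [14 9 2]
Step 5: sold=2 (running total=12) -> [16 10 2]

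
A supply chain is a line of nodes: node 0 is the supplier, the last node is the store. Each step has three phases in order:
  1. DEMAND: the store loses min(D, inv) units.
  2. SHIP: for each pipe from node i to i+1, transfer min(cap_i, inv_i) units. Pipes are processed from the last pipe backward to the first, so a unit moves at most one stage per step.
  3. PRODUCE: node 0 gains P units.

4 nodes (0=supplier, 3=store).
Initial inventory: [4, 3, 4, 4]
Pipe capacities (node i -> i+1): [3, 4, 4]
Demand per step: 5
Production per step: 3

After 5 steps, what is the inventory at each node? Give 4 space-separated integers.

Step 1: demand=5,sold=4 ship[2->3]=4 ship[1->2]=3 ship[0->1]=3 prod=3 -> inv=[4 3 3 4]
Step 2: demand=5,sold=4 ship[2->3]=3 ship[1->2]=3 ship[0->1]=3 prod=3 -> inv=[4 3 3 3]
Step 3: demand=5,sold=3 ship[2->3]=3 ship[1->2]=3 ship[0->1]=3 prod=3 -> inv=[4 3 3 3]
Step 4: demand=5,sold=3 ship[2->3]=3 ship[1->2]=3 ship[0->1]=3 prod=3 -> inv=[4 3 3 3]
Step 5: demand=5,sold=3 ship[2->3]=3 ship[1->2]=3 ship[0->1]=3 prod=3 -> inv=[4 3 3 3]

4 3 3 3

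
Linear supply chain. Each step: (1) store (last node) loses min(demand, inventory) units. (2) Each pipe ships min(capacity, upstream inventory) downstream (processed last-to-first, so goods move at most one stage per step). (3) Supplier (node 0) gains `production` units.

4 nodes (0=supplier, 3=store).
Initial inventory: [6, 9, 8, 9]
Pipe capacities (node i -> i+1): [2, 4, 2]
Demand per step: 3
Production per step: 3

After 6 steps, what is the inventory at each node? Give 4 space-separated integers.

Step 1: demand=3,sold=3 ship[2->3]=2 ship[1->2]=4 ship[0->1]=2 prod=3 -> inv=[7 7 10 8]
Step 2: demand=3,sold=3 ship[2->3]=2 ship[1->2]=4 ship[0->1]=2 prod=3 -> inv=[8 5 12 7]
Step 3: demand=3,sold=3 ship[2->3]=2 ship[1->2]=4 ship[0->1]=2 prod=3 -> inv=[9 3 14 6]
Step 4: demand=3,sold=3 ship[2->3]=2 ship[1->2]=3 ship[0->1]=2 prod=3 -> inv=[10 2 15 5]
Step 5: demand=3,sold=3 ship[2->3]=2 ship[1->2]=2 ship[0->1]=2 prod=3 -> inv=[11 2 15 4]
Step 6: demand=3,sold=3 ship[2->3]=2 ship[1->2]=2 ship[0->1]=2 prod=3 -> inv=[12 2 15 3]

12 2 15 3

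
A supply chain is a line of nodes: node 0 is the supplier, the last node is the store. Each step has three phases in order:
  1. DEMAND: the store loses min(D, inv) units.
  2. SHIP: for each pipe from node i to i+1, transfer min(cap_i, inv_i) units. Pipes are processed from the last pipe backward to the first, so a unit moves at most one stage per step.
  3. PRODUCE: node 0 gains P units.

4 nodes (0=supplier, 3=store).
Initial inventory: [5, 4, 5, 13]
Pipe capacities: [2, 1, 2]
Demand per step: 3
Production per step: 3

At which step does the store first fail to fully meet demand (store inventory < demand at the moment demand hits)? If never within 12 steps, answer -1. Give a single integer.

Step 1: demand=3,sold=3 ship[2->3]=2 ship[1->2]=1 ship[0->1]=2 prod=3 -> [6 5 4 12]
Step 2: demand=3,sold=3 ship[2->3]=2 ship[1->2]=1 ship[0->1]=2 prod=3 -> [7 6 3 11]
Step 3: demand=3,sold=3 ship[2->3]=2 ship[1->2]=1 ship[0->1]=2 prod=3 -> [8 7 2 10]
Step 4: demand=3,sold=3 ship[2->3]=2 ship[1->2]=1 ship[0->1]=2 prod=3 -> [9 8 1 9]
Step 5: demand=3,sold=3 ship[2->3]=1 ship[1->2]=1 ship[0->1]=2 prod=3 -> [10 9 1 7]
Step 6: demand=3,sold=3 ship[2->3]=1 ship[1->2]=1 ship[0->1]=2 prod=3 -> [11 10 1 5]
Step 7: demand=3,sold=3 ship[2->3]=1 ship[1->2]=1 ship[0->1]=2 prod=3 -> [12 11 1 3]
Step 8: demand=3,sold=3 ship[2->3]=1 ship[1->2]=1 ship[0->1]=2 prod=3 -> [13 12 1 1]
Step 9: demand=3,sold=1 ship[2->3]=1 ship[1->2]=1 ship[0->1]=2 prod=3 -> [14 13 1 1]
Step 10: demand=3,sold=1 ship[2->3]=1 ship[1->2]=1 ship[0->1]=2 prod=3 -> [15 14 1 1]
Step 11: demand=3,sold=1 ship[2->3]=1 ship[1->2]=1 ship[0->1]=2 prod=3 -> [16 15 1 1]
Step 12: demand=3,sold=1 ship[2->3]=1 ship[1->2]=1 ship[0->1]=2 prod=3 -> [17 16 1 1]
First stockout at step 9

9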